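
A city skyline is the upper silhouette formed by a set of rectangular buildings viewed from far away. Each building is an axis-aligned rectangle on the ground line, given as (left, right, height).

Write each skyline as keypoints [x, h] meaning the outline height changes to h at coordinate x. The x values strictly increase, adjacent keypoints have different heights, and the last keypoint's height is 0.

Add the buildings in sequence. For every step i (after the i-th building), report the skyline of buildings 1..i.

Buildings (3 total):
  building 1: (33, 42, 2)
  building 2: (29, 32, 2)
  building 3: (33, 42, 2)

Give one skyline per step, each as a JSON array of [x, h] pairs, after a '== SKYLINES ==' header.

== SKYLINES ==
[[33,2],[42,0]]
[[29,2],[32,0],[33,2],[42,0]]
[[29,2],[32,0],[33,2],[42,0]]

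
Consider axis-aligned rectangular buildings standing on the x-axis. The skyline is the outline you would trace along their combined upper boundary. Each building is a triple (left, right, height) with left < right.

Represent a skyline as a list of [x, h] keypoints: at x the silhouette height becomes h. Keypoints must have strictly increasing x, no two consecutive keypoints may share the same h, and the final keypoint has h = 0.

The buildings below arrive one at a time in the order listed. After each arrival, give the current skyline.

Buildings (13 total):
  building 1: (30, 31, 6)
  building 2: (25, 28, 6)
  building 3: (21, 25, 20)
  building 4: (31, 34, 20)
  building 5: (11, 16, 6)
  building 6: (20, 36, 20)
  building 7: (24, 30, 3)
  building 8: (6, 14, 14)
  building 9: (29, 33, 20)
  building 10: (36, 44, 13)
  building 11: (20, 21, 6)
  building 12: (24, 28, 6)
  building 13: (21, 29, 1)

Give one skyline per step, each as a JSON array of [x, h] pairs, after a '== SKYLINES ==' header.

== SKYLINES ==
[[30,6],[31,0]]
[[25,6],[28,0],[30,6],[31,0]]
[[21,20],[25,6],[28,0],[30,6],[31,0]]
[[21,20],[25,6],[28,0],[30,6],[31,20],[34,0]]
[[11,6],[16,0],[21,20],[25,6],[28,0],[30,6],[31,20],[34,0]]
[[11,6],[16,0],[20,20],[36,0]]
[[11,6],[16,0],[20,20],[36,0]]
[[6,14],[14,6],[16,0],[20,20],[36,0]]
[[6,14],[14,6],[16,0],[20,20],[36,0]]
[[6,14],[14,6],[16,0],[20,20],[36,13],[44,0]]
[[6,14],[14,6],[16,0],[20,20],[36,13],[44,0]]
[[6,14],[14,6],[16,0],[20,20],[36,13],[44,0]]
[[6,14],[14,6],[16,0],[20,20],[36,13],[44,0]]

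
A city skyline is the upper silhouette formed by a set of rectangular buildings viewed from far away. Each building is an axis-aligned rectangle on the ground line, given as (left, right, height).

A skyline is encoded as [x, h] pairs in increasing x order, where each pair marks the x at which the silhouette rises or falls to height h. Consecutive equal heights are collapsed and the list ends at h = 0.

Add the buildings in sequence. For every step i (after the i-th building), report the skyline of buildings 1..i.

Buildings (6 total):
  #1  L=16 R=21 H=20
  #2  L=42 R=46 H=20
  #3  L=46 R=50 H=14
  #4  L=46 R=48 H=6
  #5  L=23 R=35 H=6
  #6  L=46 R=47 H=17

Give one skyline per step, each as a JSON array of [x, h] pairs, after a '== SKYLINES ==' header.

== SKYLINES ==
[[16,20],[21,0]]
[[16,20],[21,0],[42,20],[46,0]]
[[16,20],[21,0],[42,20],[46,14],[50,0]]
[[16,20],[21,0],[42,20],[46,14],[50,0]]
[[16,20],[21,0],[23,6],[35,0],[42,20],[46,14],[50,0]]
[[16,20],[21,0],[23,6],[35,0],[42,20],[46,17],[47,14],[50,0]]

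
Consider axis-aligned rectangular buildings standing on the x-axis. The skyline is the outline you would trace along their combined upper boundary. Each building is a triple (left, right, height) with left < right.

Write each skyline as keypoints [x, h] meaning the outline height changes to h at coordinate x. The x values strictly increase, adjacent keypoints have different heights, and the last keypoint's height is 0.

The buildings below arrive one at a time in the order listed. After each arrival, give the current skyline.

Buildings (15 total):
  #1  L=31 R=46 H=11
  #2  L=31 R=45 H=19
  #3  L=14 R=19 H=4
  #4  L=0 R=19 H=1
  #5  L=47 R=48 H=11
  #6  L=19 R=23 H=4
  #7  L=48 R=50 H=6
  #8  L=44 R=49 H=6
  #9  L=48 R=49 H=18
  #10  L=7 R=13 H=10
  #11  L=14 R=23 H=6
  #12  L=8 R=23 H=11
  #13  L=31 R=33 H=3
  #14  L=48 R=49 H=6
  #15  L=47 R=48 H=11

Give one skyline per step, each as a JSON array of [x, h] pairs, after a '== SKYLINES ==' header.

== SKYLINES ==
[[31,11],[46,0]]
[[31,19],[45,11],[46,0]]
[[14,4],[19,0],[31,19],[45,11],[46,0]]
[[0,1],[14,4],[19,0],[31,19],[45,11],[46,0]]
[[0,1],[14,4],[19,0],[31,19],[45,11],[46,0],[47,11],[48,0]]
[[0,1],[14,4],[23,0],[31,19],[45,11],[46,0],[47,11],[48,0]]
[[0,1],[14,4],[23,0],[31,19],[45,11],[46,0],[47,11],[48,6],[50,0]]
[[0,1],[14,4],[23,0],[31,19],[45,11],[46,6],[47,11],[48,6],[50,0]]
[[0,1],[14,4],[23,0],[31,19],[45,11],[46,6],[47,11],[48,18],[49,6],[50,0]]
[[0,1],[7,10],[13,1],[14,4],[23,0],[31,19],[45,11],[46,6],[47,11],[48,18],[49,6],[50,0]]
[[0,1],[7,10],[13,1],[14,6],[23,0],[31,19],[45,11],[46,6],[47,11],[48,18],[49,6],[50,0]]
[[0,1],[7,10],[8,11],[23,0],[31,19],[45,11],[46,6],[47,11],[48,18],[49,6],[50,0]]
[[0,1],[7,10],[8,11],[23,0],[31,19],[45,11],[46,6],[47,11],[48,18],[49,6],[50,0]]
[[0,1],[7,10],[8,11],[23,0],[31,19],[45,11],[46,6],[47,11],[48,18],[49,6],[50,0]]
[[0,1],[7,10],[8,11],[23,0],[31,19],[45,11],[46,6],[47,11],[48,18],[49,6],[50,0]]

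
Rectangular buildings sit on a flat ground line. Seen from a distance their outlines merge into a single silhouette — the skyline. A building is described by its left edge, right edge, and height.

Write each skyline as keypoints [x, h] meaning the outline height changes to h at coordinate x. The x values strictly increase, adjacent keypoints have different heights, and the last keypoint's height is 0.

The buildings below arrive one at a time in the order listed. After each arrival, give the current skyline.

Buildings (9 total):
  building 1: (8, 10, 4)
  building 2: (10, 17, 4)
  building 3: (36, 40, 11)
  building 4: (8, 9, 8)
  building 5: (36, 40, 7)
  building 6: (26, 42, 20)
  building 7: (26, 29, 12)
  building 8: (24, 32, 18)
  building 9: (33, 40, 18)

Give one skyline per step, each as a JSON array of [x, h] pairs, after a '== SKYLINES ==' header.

== SKYLINES ==
[[8,4],[10,0]]
[[8,4],[17,0]]
[[8,4],[17,0],[36,11],[40,0]]
[[8,8],[9,4],[17,0],[36,11],[40,0]]
[[8,8],[9,4],[17,0],[36,11],[40,0]]
[[8,8],[9,4],[17,0],[26,20],[42,0]]
[[8,8],[9,4],[17,0],[26,20],[42,0]]
[[8,8],[9,4],[17,0],[24,18],[26,20],[42,0]]
[[8,8],[9,4],[17,0],[24,18],[26,20],[42,0]]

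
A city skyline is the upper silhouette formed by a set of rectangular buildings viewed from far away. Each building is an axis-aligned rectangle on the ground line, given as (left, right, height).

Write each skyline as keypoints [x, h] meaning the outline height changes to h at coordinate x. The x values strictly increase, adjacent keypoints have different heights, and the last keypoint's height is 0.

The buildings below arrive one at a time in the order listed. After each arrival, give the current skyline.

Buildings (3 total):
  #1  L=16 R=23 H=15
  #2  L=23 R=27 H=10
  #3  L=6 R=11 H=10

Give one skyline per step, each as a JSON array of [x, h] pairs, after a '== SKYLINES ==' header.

== SKYLINES ==
[[16,15],[23,0]]
[[16,15],[23,10],[27,0]]
[[6,10],[11,0],[16,15],[23,10],[27,0]]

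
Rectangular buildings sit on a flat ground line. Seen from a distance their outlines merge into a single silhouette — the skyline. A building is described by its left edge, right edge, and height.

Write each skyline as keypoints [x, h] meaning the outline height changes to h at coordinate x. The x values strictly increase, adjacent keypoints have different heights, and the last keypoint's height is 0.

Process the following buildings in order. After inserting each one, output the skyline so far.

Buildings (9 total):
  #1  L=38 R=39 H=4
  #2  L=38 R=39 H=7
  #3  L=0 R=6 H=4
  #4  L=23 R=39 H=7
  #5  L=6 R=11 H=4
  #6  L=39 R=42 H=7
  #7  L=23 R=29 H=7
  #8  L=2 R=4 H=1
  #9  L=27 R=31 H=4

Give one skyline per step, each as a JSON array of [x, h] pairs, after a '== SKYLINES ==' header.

== SKYLINES ==
[[38,4],[39,0]]
[[38,7],[39,0]]
[[0,4],[6,0],[38,7],[39,0]]
[[0,4],[6,0],[23,7],[39,0]]
[[0,4],[11,0],[23,7],[39,0]]
[[0,4],[11,0],[23,7],[42,0]]
[[0,4],[11,0],[23,7],[42,0]]
[[0,4],[11,0],[23,7],[42,0]]
[[0,4],[11,0],[23,7],[42,0]]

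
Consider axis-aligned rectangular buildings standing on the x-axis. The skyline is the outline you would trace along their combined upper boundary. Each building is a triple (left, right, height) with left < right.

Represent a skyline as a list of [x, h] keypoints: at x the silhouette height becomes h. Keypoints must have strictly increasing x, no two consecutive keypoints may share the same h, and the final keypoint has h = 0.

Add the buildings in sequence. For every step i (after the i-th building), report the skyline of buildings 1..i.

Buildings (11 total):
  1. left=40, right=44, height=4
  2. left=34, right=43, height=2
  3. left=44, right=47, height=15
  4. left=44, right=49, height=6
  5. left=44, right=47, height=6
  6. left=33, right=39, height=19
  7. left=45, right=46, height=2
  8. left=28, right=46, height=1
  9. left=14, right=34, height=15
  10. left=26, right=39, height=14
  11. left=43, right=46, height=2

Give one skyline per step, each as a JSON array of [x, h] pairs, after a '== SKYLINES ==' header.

== SKYLINES ==
[[40,4],[44,0]]
[[34,2],[40,4],[44,0]]
[[34,2],[40,4],[44,15],[47,0]]
[[34,2],[40,4],[44,15],[47,6],[49,0]]
[[34,2],[40,4],[44,15],[47,6],[49,0]]
[[33,19],[39,2],[40,4],[44,15],[47,6],[49,0]]
[[33,19],[39,2],[40,4],[44,15],[47,6],[49,0]]
[[28,1],[33,19],[39,2],[40,4],[44,15],[47,6],[49,0]]
[[14,15],[33,19],[39,2],[40,4],[44,15],[47,6],[49,0]]
[[14,15],[33,19],[39,2],[40,4],[44,15],[47,6],[49,0]]
[[14,15],[33,19],[39,2],[40,4],[44,15],[47,6],[49,0]]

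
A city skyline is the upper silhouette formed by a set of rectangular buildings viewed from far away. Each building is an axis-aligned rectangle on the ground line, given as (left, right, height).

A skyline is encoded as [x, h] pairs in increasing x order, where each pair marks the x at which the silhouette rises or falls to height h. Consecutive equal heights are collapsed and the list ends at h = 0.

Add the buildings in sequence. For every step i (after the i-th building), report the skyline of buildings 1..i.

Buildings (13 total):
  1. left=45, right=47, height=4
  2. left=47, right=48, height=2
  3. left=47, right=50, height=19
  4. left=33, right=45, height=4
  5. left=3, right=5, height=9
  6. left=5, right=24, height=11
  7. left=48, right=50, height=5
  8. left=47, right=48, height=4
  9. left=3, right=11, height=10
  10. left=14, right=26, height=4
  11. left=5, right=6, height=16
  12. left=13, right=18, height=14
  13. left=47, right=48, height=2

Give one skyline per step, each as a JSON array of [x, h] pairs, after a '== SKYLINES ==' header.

== SKYLINES ==
[[45,4],[47,0]]
[[45,4],[47,2],[48,0]]
[[45,4],[47,19],[50,0]]
[[33,4],[47,19],[50,0]]
[[3,9],[5,0],[33,4],[47,19],[50,0]]
[[3,9],[5,11],[24,0],[33,4],[47,19],[50,0]]
[[3,9],[5,11],[24,0],[33,4],[47,19],[50,0]]
[[3,9],[5,11],[24,0],[33,4],[47,19],[50,0]]
[[3,10],[5,11],[24,0],[33,4],[47,19],[50,0]]
[[3,10],[5,11],[24,4],[26,0],[33,4],[47,19],[50,0]]
[[3,10],[5,16],[6,11],[24,4],[26,0],[33,4],[47,19],[50,0]]
[[3,10],[5,16],[6,11],[13,14],[18,11],[24,4],[26,0],[33,4],[47,19],[50,0]]
[[3,10],[5,16],[6,11],[13,14],[18,11],[24,4],[26,0],[33,4],[47,19],[50,0]]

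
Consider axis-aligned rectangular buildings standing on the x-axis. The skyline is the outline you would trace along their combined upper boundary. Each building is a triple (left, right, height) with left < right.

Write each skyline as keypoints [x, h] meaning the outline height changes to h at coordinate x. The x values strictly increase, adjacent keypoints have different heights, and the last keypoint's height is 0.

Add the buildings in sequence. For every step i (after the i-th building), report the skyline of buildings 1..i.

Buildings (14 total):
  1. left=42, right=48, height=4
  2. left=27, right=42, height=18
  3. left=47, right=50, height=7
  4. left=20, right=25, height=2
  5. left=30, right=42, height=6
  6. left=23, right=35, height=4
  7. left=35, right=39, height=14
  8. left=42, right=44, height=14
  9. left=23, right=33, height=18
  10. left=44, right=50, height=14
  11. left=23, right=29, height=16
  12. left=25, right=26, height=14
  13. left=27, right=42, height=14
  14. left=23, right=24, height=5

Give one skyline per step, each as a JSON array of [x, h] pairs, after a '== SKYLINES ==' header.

== SKYLINES ==
[[42,4],[48,0]]
[[27,18],[42,4],[48,0]]
[[27,18],[42,4],[47,7],[50,0]]
[[20,2],[25,0],[27,18],[42,4],[47,7],[50,0]]
[[20,2],[25,0],[27,18],[42,4],[47,7],[50,0]]
[[20,2],[23,4],[27,18],[42,4],[47,7],[50,0]]
[[20,2],[23,4],[27,18],[42,4],[47,7],[50,0]]
[[20,2],[23,4],[27,18],[42,14],[44,4],[47,7],[50,0]]
[[20,2],[23,18],[42,14],[44,4],[47,7],[50,0]]
[[20,2],[23,18],[42,14],[50,0]]
[[20,2],[23,18],[42,14],[50,0]]
[[20,2],[23,18],[42,14],[50,0]]
[[20,2],[23,18],[42,14],[50,0]]
[[20,2],[23,18],[42,14],[50,0]]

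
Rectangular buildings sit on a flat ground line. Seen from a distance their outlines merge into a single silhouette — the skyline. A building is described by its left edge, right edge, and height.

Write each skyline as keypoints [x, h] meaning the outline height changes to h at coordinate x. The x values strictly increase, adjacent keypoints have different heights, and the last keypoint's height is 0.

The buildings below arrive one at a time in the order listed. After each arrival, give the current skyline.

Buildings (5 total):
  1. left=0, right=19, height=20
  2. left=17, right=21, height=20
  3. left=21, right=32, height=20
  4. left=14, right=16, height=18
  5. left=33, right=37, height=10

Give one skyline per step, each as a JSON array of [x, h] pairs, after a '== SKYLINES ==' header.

== SKYLINES ==
[[0,20],[19,0]]
[[0,20],[21,0]]
[[0,20],[32,0]]
[[0,20],[32,0]]
[[0,20],[32,0],[33,10],[37,0]]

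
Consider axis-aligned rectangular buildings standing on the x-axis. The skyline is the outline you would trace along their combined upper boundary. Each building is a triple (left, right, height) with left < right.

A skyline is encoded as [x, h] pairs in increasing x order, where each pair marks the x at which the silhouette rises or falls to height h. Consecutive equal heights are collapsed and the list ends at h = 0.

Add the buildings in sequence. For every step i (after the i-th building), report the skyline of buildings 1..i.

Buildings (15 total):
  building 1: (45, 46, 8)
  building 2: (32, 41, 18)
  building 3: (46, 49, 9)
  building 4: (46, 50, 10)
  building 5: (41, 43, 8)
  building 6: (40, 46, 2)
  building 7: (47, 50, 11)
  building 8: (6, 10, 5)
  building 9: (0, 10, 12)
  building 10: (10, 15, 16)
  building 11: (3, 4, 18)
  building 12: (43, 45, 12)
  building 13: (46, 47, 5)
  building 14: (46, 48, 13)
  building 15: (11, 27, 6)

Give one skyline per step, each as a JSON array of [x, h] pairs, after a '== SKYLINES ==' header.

== SKYLINES ==
[[45,8],[46,0]]
[[32,18],[41,0],[45,8],[46,0]]
[[32,18],[41,0],[45,8],[46,9],[49,0]]
[[32,18],[41,0],[45,8],[46,10],[50,0]]
[[32,18],[41,8],[43,0],[45,8],[46,10],[50,0]]
[[32,18],[41,8],[43,2],[45,8],[46,10],[50,0]]
[[32,18],[41,8],[43,2],[45,8],[46,10],[47,11],[50,0]]
[[6,5],[10,0],[32,18],[41,8],[43,2],[45,8],[46,10],[47,11],[50,0]]
[[0,12],[10,0],[32,18],[41,8],[43,2],[45,8],[46,10],[47,11],[50,0]]
[[0,12],[10,16],[15,0],[32,18],[41,8],[43,2],[45,8],[46,10],[47,11],[50,0]]
[[0,12],[3,18],[4,12],[10,16],[15,0],[32,18],[41,8],[43,2],[45,8],[46,10],[47,11],[50,0]]
[[0,12],[3,18],[4,12],[10,16],[15,0],[32,18],[41,8],[43,12],[45,8],[46,10],[47,11],[50,0]]
[[0,12],[3,18],[4,12],[10,16],[15,0],[32,18],[41,8],[43,12],[45,8],[46,10],[47,11],[50,0]]
[[0,12],[3,18],[4,12],[10,16],[15,0],[32,18],[41,8],[43,12],[45,8],[46,13],[48,11],[50,0]]
[[0,12],[3,18],[4,12],[10,16],[15,6],[27,0],[32,18],[41,8],[43,12],[45,8],[46,13],[48,11],[50,0]]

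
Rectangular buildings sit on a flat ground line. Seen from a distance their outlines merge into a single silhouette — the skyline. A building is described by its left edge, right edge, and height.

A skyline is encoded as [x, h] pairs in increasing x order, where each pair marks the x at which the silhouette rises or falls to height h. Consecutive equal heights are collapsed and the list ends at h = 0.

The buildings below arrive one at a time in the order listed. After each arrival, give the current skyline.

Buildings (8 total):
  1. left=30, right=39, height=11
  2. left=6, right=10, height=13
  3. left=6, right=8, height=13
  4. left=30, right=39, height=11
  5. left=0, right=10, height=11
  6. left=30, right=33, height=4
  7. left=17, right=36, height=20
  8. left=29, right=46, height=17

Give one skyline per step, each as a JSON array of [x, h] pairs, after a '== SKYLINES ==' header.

== SKYLINES ==
[[30,11],[39,0]]
[[6,13],[10,0],[30,11],[39,0]]
[[6,13],[10,0],[30,11],[39,0]]
[[6,13],[10,0],[30,11],[39,0]]
[[0,11],[6,13],[10,0],[30,11],[39,0]]
[[0,11],[6,13],[10,0],[30,11],[39,0]]
[[0,11],[6,13],[10,0],[17,20],[36,11],[39,0]]
[[0,11],[6,13],[10,0],[17,20],[36,17],[46,0]]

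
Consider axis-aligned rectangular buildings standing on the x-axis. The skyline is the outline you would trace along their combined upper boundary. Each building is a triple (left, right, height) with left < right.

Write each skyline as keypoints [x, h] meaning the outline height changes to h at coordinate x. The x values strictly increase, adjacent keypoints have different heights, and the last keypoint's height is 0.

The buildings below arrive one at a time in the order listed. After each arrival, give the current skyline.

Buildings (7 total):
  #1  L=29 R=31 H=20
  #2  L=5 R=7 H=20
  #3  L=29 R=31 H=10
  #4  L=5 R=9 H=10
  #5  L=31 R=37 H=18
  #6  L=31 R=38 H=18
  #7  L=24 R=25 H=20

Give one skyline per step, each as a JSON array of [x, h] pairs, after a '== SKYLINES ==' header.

== SKYLINES ==
[[29,20],[31,0]]
[[5,20],[7,0],[29,20],[31,0]]
[[5,20],[7,0],[29,20],[31,0]]
[[5,20],[7,10],[9,0],[29,20],[31,0]]
[[5,20],[7,10],[9,0],[29,20],[31,18],[37,0]]
[[5,20],[7,10],[9,0],[29,20],[31,18],[38,0]]
[[5,20],[7,10],[9,0],[24,20],[25,0],[29,20],[31,18],[38,0]]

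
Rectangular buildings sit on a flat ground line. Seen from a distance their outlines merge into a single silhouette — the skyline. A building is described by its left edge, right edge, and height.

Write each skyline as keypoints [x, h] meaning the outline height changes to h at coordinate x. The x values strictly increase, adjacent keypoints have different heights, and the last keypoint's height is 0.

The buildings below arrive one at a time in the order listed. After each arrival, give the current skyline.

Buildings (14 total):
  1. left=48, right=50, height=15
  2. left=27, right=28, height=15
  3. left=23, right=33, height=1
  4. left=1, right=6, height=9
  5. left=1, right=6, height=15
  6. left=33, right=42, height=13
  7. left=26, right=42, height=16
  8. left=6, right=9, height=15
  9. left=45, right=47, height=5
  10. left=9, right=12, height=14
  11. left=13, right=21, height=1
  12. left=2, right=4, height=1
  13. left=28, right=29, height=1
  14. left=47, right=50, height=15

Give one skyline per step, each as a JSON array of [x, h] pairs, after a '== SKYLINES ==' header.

== SKYLINES ==
[[48,15],[50,0]]
[[27,15],[28,0],[48,15],[50,0]]
[[23,1],[27,15],[28,1],[33,0],[48,15],[50,0]]
[[1,9],[6,0],[23,1],[27,15],[28,1],[33,0],[48,15],[50,0]]
[[1,15],[6,0],[23,1],[27,15],[28,1],[33,0],[48,15],[50,0]]
[[1,15],[6,0],[23,1],[27,15],[28,1],[33,13],[42,0],[48,15],[50,0]]
[[1,15],[6,0],[23,1],[26,16],[42,0],[48,15],[50,0]]
[[1,15],[9,0],[23,1],[26,16],[42,0],[48,15],[50,0]]
[[1,15],[9,0],[23,1],[26,16],[42,0],[45,5],[47,0],[48,15],[50,0]]
[[1,15],[9,14],[12,0],[23,1],[26,16],[42,0],[45,5],[47,0],[48,15],[50,0]]
[[1,15],[9,14],[12,0],[13,1],[21,0],[23,1],[26,16],[42,0],[45,5],[47,0],[48,15],[50,0]]
[[1,15],[9,14],[12,0],[13,1],[21,0],[23,1],[26,16],[42,0],[45,5],[47,0],[48,15],[50,0]]
[[1,15],[9,14],[12,0],[13,1],[21,0],[23,1],[26,16],[42,0],[45,5],[47,0],[48,15],[50,0]]
[[1,15],[9,14],[12,0],[13,1],[21,0],[23,1],[26,16],[42,0],[45,5],[47,15],[50,0]]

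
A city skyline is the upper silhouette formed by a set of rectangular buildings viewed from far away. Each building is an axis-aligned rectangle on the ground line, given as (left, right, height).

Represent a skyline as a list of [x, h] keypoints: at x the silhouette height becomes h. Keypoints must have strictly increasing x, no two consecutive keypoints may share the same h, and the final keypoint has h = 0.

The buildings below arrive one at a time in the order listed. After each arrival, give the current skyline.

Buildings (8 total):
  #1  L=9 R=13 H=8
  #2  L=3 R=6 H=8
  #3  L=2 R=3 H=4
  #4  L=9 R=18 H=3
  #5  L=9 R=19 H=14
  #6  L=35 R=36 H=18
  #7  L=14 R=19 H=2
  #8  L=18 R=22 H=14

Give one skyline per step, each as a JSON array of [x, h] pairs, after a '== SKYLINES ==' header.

== SKYLINES ==
[[9,8],[13,0]]
[[3,8],[6,0],[9,8],[13,0]]
[[2,4],[3,8],[6,0],[9,8],[13,0]]
[[2,4],[3,8],[6,0],[9,8],[13,3],[18,0]]
[[2,4],[3,8],[6,0],[9,14],[19,0]]
[[2,4],[3,8],[6,0],[9,14],[19,0],[35,18],[36,0]]
[[2,4],[3,8],[6,0],[9,14],[19,0],[35,18],[36,0]]
[[2,4],[3,8],[6,0],[9,14],[22,0],[35,18],[36,0]]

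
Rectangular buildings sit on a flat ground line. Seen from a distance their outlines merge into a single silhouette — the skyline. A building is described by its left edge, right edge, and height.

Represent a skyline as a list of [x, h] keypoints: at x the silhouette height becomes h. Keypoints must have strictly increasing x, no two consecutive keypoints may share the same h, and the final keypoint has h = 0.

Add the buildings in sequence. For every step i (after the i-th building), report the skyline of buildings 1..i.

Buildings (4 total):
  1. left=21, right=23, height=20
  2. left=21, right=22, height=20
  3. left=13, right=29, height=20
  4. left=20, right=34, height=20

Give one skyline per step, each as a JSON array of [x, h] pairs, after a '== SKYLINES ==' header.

== SKYLINES ==
[[21,20],[23,0]]
[[21,20],[23,0]]
[[13,20],[29,0]]
[[13,20],[34,0]]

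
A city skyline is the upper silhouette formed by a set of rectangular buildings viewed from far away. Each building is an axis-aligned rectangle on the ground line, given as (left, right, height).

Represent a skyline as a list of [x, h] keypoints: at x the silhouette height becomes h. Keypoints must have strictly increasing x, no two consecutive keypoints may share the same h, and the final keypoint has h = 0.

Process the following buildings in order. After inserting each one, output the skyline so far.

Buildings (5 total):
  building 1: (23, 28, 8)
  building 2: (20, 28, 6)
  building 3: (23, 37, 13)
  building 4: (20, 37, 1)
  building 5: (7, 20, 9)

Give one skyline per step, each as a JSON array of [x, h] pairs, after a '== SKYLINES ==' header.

== SKYLINES ==
[[23,8],[28,0]]
[[20,6],[23,8],[28,0]]
[[20,6],[23,13],[37,0]]
[[20,6],[23,13],[37,0]]
[[7,9],[20,6],[23,13],[37,0]]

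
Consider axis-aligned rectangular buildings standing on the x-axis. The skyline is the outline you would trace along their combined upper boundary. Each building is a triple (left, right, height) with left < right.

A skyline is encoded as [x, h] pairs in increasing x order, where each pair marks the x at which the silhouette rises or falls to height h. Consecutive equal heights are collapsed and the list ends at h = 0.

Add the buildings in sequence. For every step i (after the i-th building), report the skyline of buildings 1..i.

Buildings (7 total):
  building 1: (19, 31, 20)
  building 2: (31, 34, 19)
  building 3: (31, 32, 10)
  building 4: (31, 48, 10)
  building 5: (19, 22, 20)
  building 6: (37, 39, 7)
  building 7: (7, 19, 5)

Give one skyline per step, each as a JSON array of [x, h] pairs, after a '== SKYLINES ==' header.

== SKYLINES ==
[[19,20],[31,0]]
[[19,20],[31,19],[34,0]]
[[19,20],[31,19],[34,0]]
[[19,20],[31,19],[34,10],[48,0]]
[[19,20],[31,19],[34,10],[48,0]]
[[19,20],[31,19],[34,10],[48,0]]
[[7,5],[19,20],[31,19],[34,10],[48,0]]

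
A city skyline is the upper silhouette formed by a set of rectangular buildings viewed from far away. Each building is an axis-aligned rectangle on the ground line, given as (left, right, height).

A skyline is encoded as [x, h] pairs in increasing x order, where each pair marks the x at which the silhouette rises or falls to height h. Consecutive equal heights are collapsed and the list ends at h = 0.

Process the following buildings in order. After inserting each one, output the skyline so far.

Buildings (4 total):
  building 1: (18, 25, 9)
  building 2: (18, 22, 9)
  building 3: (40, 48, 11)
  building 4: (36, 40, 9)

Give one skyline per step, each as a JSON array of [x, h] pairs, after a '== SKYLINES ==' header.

== SKYLINES ==
[[18,9],[25,0]]
[[18,9],[25,0]]
[[18,9],[25,0],[40,11],[48,0]]
[[18,9],[25,0],[36,9],[40,11],[48,0]]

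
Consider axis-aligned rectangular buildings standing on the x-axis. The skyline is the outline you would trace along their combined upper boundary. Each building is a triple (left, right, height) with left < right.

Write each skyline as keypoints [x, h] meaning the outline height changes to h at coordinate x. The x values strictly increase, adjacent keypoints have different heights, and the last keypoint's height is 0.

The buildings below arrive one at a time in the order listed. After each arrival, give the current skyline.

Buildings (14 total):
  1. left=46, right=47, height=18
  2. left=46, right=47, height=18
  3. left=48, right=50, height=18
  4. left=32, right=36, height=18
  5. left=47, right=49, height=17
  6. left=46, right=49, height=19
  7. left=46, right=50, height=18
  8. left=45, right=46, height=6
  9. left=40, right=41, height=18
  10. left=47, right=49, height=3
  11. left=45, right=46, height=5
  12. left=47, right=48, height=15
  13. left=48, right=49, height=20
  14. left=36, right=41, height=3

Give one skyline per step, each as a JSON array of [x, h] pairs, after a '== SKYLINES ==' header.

== SKYLINES ==
[[46,18],[47,0]]
[[46,18],[47,0]]
[[46,18],[47,0],[48,18],[50,0]]
[[32,18],[36,0],[46,18],[47,0],[48,18],[50,0]]
[[32,18],[36,0],[46,18],[47,17],[48,18],[50,0]]
[[32,18],[36,0],[46,19],[49,18],[50,0]]
[[32,18],[36,0],[46,19],[49,18],[50,0]]
[[32,18],[36,0],[45,6],[46,19],[49,18],[50,0]]
[[32,18],[36,0],[40,18],[41,0],[45,6],[46,19],[49,18],[50,0]]
[[32,18],[36,0],[40,18],[41,0],[45,6],[46,19],[49,18],[50,0]]
[[32,18],[36,0],[40,18],[41,0],[45,6],[46,19],[49,18],[50,0]]
[[32,18],[36,0],[40,18],[41,0],[45,6],[46,19],[49,18],[50,0]]
[[32,18],[36,0],[40,18],[41,0],[45,6],[46,19],[48,20],[49,18],[50,0]]
[[32,18],[36,3],[40,18],[41,0],[45,6],[46,19],[48,20],[49,18],[50,0]]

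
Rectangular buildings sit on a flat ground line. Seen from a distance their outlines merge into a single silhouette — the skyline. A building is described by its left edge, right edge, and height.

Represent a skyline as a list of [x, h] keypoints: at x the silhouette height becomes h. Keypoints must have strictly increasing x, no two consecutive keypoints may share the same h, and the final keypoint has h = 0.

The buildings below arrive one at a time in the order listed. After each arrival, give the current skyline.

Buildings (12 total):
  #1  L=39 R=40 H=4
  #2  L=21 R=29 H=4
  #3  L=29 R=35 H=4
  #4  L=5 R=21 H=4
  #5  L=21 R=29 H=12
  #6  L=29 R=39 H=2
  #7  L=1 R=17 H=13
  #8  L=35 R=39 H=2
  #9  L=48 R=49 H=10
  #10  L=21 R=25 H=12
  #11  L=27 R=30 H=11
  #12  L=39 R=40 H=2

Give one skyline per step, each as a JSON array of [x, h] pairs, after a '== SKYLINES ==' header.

== SKYLINES ==
[[39,4],[40,0]]
[[21,4],[29,0],[39,4],[40,0]]
[[21,4],[35,0],[39,4],[40,0]]
[[5,4],[35,0],[39,4],[40,0]]
[[5,4],[21,12],[29,4],[35,0],[39,4],[40,0]]
[[5,4],[21,12],[29,4],[35,2],[39,4],[40,0]]
[[1,13],[17,4],[21,12],[29,4],[35,2],[39,4],[40,0]]
[[1,13],[17,4],[21,12],[29,4],[35,2],[39,4],[40,0]]
[[1,13],[17,4],[21,12],[29,4],[35,2],[39,4],[40,0],[48,10],[49,0]]
[[1,13],[17,4],[21,12],[29,4],[35,2],[39,4],[40,0],[48,10],[49,0]]
[[1,13],[17,4],[21,12],[29,11],[30,4],[35,2],[39,4],[40,0],[48,10],[49,0]]
[[1,13],[17,4],[21,12],[29,11],[30,4],[35,2],[39,4],[40,0],[48,10],[49,0]]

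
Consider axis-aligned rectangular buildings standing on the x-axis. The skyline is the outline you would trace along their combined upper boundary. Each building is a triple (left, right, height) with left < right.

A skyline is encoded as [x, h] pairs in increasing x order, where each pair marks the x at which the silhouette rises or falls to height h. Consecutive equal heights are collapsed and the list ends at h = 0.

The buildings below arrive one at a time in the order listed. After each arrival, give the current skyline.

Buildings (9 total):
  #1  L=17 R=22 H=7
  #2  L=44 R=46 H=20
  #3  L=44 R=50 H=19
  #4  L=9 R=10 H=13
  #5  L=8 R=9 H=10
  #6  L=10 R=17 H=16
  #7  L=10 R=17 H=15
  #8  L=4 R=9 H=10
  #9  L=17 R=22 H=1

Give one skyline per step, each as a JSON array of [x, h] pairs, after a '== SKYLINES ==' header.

== SKYLINES ==
[[17,7],[22,0]]
[[17,7],[22,0],[44,20],[46,0]]
[[17,7],[22,0],[44,20],[46,19],[50,0]]
[[9,13],[10,0],[17,7],[22,0],[44,20],[46,19],[50,0]]
[[8,10],[9,13],[10,0],[17,7],[22,0],[44,20],[46,19],[50,0]]
[[8,10],[9,13],[10,16],[17,7],[22,0],[44,20],[46,19],[50,0]]
[[8,10],[9,13],[10,16],[17,7],[22,0],[44,20],[46,19],[50,0]]
[[4,10],[9,13],[10,16],[17,7],[22,0],[44,20],[46,19],[50,0]]
[[4,10],[9,13],[10,16],[17,7],[22,0],[44,20],[46,19],[50,0]]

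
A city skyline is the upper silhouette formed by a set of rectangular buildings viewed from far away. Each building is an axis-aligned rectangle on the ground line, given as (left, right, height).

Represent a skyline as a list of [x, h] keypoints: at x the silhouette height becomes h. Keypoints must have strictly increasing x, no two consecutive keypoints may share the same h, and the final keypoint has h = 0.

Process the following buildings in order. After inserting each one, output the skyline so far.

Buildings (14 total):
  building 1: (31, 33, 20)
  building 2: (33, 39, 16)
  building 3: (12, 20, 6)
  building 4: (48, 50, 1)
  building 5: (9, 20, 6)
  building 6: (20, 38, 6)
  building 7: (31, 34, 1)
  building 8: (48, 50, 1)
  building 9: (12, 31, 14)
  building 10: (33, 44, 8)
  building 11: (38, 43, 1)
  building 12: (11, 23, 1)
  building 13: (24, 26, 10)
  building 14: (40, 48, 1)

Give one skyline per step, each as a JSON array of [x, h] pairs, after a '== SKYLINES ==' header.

== SKYLINES ==
[[31,20],[33,0]]
[[31,20],[33,16],[39,0]]
[[12,6],[20,0],[31,20],[33,16],[39,0]]
[[12,6],[20,0],[31,20],[33,16],[39,0],[48,1],[50,0]]
[[9,6],[20,0],[31,20],[33,16],[39,0],[48,1],[50,0]]
[[9,6],[31,20],[33,16],[39,0],[48,1],[50,0]]
[[9,6],[31,20],[33,16],[39,0],[48,1],[50,0]]
[[9,6],[31,20],[33,16],[39,0],[48,1],[50,0]]
[[9,6],[12,14],[31,20],[33,16],[39,0],[48,1],[50,0]]
[[9,6],[12,14],[31,20],[33,16],[39,8],[44,0],[48,1],[50,0]]
[[9,6],[12,14],[31,20],[33,16],[39,8],[44,0],[48,1],[50,0]]
[[9,6],[12,14],[31,20],[33,16],[39,8],[44,0],[48,1],[50,0]]
[[9,6],[12,14],[31,20],[33,16],[39,8],[44,0],[48,1],[50,0]]
[[9,6],[12,14],[31,20],[33,16],[39,8],[44,1],[50,0]]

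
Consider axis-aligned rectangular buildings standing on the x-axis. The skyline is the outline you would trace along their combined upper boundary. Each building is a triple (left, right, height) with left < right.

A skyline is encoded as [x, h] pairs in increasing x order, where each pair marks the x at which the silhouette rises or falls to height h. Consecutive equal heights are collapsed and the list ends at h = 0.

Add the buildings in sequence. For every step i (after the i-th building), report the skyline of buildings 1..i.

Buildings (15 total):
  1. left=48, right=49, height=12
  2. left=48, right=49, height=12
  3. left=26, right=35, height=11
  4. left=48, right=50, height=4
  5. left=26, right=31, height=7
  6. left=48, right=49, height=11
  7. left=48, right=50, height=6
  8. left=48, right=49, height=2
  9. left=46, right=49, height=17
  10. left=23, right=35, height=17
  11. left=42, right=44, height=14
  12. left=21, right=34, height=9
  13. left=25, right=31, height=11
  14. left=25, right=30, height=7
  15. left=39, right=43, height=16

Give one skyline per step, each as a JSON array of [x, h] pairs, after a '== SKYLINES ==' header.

== SKYLINES ==
[[48,12],[49,0]]
[[48,12],[49,0]]
[[26,11],[35,0],[48,12],[49,0]]
[[26,11],[35,0],[48,12],[49,4],[50,0]]
[[26,11],[35,0],[48,12],[49,4],[50,0]]
[[26,11],[35,0],[48,12],[49,4],[50,0]]
[[26,11],[35,0],[48,12],[49,6],[50,0]]
[[26,11],[35,0],[48,12],[49,6],[50,0]]
[[26,11],[35,0],[46,17],[49,6],[50,0]]
[[23,17],[35,0],[46,17],[49,6],[50,0]]
[[23,17],[35,0],[42,14],[44,0],[46,17],[49,6],[50,0]]
[[21,9],[23,17],[35,0],[42,14],[44,0],[46,17],[49,6],[50,0]]
[[21,9],[23,17],[35,0],[42,14],[44,0],[46,17],[49,6],[50,0]]
[[21,9],[23,17],[35,0],[42,14],[44,0],[46,17],[49,6],[50,0]]
[[21,9],[23,17],[35,0],[39,16],[43,14],[44,0],[46,17],[49,6],[50,0]]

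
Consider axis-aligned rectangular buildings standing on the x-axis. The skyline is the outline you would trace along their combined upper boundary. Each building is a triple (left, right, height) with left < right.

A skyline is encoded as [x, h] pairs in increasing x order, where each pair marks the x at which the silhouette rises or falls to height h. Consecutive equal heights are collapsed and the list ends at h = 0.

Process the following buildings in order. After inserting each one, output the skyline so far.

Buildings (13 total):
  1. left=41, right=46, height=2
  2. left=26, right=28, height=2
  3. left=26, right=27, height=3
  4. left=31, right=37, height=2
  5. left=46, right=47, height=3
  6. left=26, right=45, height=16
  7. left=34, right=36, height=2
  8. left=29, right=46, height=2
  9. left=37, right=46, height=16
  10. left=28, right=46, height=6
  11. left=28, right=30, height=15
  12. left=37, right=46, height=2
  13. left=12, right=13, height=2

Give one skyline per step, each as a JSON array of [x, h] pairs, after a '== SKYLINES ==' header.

== SKYLINES ==
[[41,2],[46,0]]
[[26,2],[28,0],[41,2],[46,0]]
[[26,3],[27,2],[28,0],[41,2],[46,0]]
[[26,3],[27,2],[28,0],[31,2],[37,0],[41,2],[46,0]]
[[26,3],[27,2],[28,0],[31,2],[37,0],[41,2],[46,3],[47,0]]
[[26,16],[45,2],[46,3],[47,0]]
[[26,16],[45,2],[46,3],[47,0]]
[[26,16],[45,2],[46,3],[47,0]]
[[26,16],[46,3],[47,0]]
[[26,16],[46,3],[47,0]]
[[26,16],[46,3],[47,0]]
[[26,16],[46,3],[47,0]]
[[12,2],[13,0],[26,16],[46,3],[47,0]]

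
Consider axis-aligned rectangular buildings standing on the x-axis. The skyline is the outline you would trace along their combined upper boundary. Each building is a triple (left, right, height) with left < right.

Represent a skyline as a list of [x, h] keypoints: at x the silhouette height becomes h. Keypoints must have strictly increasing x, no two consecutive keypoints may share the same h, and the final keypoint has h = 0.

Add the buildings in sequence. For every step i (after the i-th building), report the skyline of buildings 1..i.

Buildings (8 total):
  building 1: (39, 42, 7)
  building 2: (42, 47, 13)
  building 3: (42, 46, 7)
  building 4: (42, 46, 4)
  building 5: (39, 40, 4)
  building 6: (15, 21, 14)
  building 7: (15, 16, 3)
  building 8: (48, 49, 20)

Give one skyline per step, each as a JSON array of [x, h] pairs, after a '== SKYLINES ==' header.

== SKYLINES ==
[[39,7],[42,0]]
[[39,7],[42,13],[47,0]]
[[39,7],[42,13],[47,0]]
[[39,7],[42,13],[47,0]]
[[39,7],[42,13],[47,0]]
[[15,14],[21,0],[39,7],[42,13],[47,0]]
[[15,14],[21,0],[39,7],[42,13],[47,0]]
[[15,14],[21,0],[39,7],[42,13],[47,0],[48,20],[49,0]]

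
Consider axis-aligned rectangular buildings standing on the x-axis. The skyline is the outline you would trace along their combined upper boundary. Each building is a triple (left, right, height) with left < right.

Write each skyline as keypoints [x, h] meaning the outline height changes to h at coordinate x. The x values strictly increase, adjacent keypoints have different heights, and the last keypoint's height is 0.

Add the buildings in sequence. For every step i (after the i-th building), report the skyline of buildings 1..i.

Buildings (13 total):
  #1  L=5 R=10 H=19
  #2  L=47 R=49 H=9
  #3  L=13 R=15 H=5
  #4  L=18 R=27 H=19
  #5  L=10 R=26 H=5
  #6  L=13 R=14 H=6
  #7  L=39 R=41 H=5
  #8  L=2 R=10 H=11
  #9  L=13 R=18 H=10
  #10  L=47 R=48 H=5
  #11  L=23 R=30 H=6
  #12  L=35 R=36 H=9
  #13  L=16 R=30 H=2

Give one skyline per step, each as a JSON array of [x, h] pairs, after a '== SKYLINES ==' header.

== SKYLINES ==
[[5,19],[10,0]]
[[5,19],[10,0],[47,9],[49,0]]
[[5,19],[10,0],[13,5],[15,0],[47,9],[49,0]]
[[5,19],[10,0],[13,5],[15,0],[18,19],[27,0],[47,9],[49,0]]
[[5,19],[10,5],[18,19],[27,0],[47,9],[49,0]]
[[5,19],[10,5],[13,6],[14,5],[18,19],[27,0],[47,9],[49,0]]
[[5,19],[10,5],[13,6],[14,5],[18,19],[27,0],[39,5],[41,0],[47,9],[49,0]]
[[2,11],[5,19],[10,5],[13,6],[14,5],[18,19],[27,0],[39,5],[41,0],[47,9],[49,0]]
[[2,11],[5,19],[10,5],[13,10],[18,19],[27,0],[39,5],[41,0],[47,9],[49,0]]
[[2,11],[5,19],[10,5],[13,10],[18,19],[27,0],[39,5],[41,0],[47,9],[49,0]]
[[2,11],[5,19],[10,5],[13,10],[18,19],[27,6],[30,0],[39,5],[41,0],[47,9],[49,0]]
[[2,11],[5,19],[10,5],[13,10],[18,19],[27,6],[30,0],[35,9],[36,0],[39,5],[41,0],[47,9],[49,0]]
[[2,11],[5,19],[10,5],[13,10],[18,19],[27,6],[30,0],[35,9],[36,0],[39,5],[41,0],[47,9],[49,0]]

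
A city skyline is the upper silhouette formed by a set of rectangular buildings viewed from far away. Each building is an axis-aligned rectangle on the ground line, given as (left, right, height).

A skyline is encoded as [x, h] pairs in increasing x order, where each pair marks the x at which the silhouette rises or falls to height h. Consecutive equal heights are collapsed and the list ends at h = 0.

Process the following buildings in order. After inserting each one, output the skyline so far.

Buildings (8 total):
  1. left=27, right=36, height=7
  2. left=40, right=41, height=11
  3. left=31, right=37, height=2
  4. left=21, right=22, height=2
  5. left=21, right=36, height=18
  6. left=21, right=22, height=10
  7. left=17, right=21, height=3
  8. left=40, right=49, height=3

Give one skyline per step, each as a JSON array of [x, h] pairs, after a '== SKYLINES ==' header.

== SKYLINES ==
[[27,7],[36,0]]
[[27,7],[36,0],[40,11],[41,0]]
[[27,7],[36,2],[37,0],[40,11],[41,0]]
[[21,2],[22,0],[27,7],[36,2],[37,0],[40,11],[41,0]]
[[21,18],[36,2],[37,0],[40,11],[41,0]]
[[21,18],[36,2],[37,0],[40,11],[41,0]]
[[17,3],[21,18],[36,2],[37,0],[40,11],[41,0]]
[[17,3],[21,18],[36,2],[37,0],[40,11],[41,3],[49,0]]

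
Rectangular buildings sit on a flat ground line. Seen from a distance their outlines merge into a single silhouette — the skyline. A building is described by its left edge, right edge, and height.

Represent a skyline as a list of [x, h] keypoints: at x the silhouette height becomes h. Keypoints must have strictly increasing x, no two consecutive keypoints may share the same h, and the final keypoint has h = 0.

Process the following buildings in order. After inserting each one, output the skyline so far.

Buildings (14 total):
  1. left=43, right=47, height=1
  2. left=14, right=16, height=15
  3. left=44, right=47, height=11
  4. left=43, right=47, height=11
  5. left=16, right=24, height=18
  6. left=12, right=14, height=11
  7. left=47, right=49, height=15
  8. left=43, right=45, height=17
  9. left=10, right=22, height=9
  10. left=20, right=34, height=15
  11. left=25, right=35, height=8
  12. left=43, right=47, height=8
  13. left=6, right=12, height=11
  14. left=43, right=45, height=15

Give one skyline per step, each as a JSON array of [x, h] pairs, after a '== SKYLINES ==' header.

== SKYLINES ==
[[43,1],[47,0]]
[[14,15],[16,0],[43,1],[47,0]]
[[14,15],[16,0],[43,1],[44,11],[47,0]]
[[14,15],[16,0],[43,11],[47,0]]
[[14,15],[16,18],[24,0],[43,11],[47,0]]
[[12,11],[14,15],[16,18],[24,0],[43,11],[47,0]]
[[12,11],[14,15],[16,18],[24,0],[43,11],[47,15],[49,0]]
[[12,11],[14,15],[16,18],[24,0],[43,17],[45,11],[47,15],[49,0]]
[[10,9],[12,11],[14,15],[16,18],[24,0],[43,17],[45,11],[47,15],[49,0]]
[[10,9],[12,11],[14,15],[16,18],[24,15],[34,0],[43,17],[45,11],[47,15],[49,0]]
[[10,9],[12,11],[14,15],[16,18],[24,15],[34,8],[35,0],[43,17],[45,11],[47,15],[49,0]]
[[10,9],[12,11],[14,15],[16,18],[24,15],[34,8],[35,0],[43,17],[45,11],[47,15],[49,0]]
[[6,11],[14,15],[16,18],[24,15],[34,8],[35,0],[43,17],[45,11],[47,15],[49,0]]
[[6,11],[14,15],[16,18],[24,15],[34,8],[35,0],[43,17],[45,11],[47,15],[49,0]]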